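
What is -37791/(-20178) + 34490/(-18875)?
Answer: 20311/445450 ≈ 0.045597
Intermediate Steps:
-37791/(-20178) + 34490/(-18875) = -37791*(-1/20178) + 34490*(-1/18875) = 221/118 - 6898/3775 = 20311/445450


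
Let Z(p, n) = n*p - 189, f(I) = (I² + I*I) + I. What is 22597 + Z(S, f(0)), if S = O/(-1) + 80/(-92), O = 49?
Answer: 22408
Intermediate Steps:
f(I) = I + 2*I² (f(I) = (I² + I²) + I = 2*I² + I = I + 2*I²)
S = -1147/23 (S = 49/(-1) + 80/(-92) = 49*(-1) + 80*(-1/92) = -49 - 20/23 = -1147/23 ≈ -49.870)
Z(p, n) = -189 + n*p
22597 + Z(S, f(0)) = 22597 + (-189 + (0*(1 + 2*0))*(-1147/23)) = 22597 + (-189 + (0*(1 + 0))*(-1147/23)) = 22597 + (-189 + (0*1)*(-1147/23)) = 22597 + (-189 + 0*(-1147/23)) = 22597 + (-189 + 0) = 22597 - 189 = 22408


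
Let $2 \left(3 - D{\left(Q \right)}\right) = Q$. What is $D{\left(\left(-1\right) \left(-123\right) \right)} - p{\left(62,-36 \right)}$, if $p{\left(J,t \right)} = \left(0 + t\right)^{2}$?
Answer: $- \frac{2709}{2} \approx -1354.5$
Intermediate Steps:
$p{\left(J,t \right)} = t^{2}$
$D{\left(Q \right)} = 3 - \frac{Q}{2}$
$D{\left(\left(-1\right) \left(-123\right) \right)} - p{\left(62,-36 \right)} = \left(3 - \frac{\left(-1\right) \left(-123\right)}{2}\right) - \left(-36\right)^{2} = \left(3 - \frac{123}{2}\right) - 1296 = - \frac{117}{2} - 1296 = - \frac{2709}{2}$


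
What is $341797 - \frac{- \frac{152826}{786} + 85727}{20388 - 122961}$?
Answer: $\frac{510306558553}{1493007} \approx 3.418 \cdot 10^{5}$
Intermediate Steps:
$341797 - \frac{- \frac{152826}{786} + 85727}{20388 - 122961} = 341797 - \frac{\left(-152826\right) \frac{1}{786} + 85727}{-102573} = 341797 - \left(- \frac{25471}{131} + 85727\right) \left(- \frac{1}{102573}\right) = 341797 - \frac{11204766}{131} \left(- \frac{1}{102573}\right) = 341797 - - \frac{1244974}{1493007} = 341797 + \frac{1244974}{1493007} = \frac{510306558553}{1493007}$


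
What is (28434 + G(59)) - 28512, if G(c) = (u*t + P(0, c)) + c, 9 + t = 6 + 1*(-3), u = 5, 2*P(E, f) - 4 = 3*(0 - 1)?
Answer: -97/2 ≈ -48.500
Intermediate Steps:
P(E, f) = ½ (P(E, f) = 2 + (3*(0 - 1))/2 = 2 + (3*(-1))/2 = 2 + (½)*(-3) = 2 - 3/2 = ½)
t = -6 (t = -9 + (6 + 1*(-3)) = -9 + (6 - 3) = -9 + 3 = -6)
G(c) = -59/2 + c (G(c) = (5*(-6) + ½) + c = (-30 + ½) + c = -59/2 + c)
(28434 + G(59)) - 28512 = (28434 + (-59/2 + 59)) - 28512 = (28434 + 59/2) - 28512 = 56927/2 - 28512 = -97/2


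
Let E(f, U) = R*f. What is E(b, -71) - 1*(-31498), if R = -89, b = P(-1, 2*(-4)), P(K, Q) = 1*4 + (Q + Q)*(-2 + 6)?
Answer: 36838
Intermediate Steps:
P(K, Q) = 4 + 8*Q (P(K, Q) = 4 + (2*Q)*4 = 4 + 8*Q)
b = -60 (b = 4 + 8*(2*(-4)) = 4 + 8*(-8) = 4 - 64 = -60)
E(f, U) = -89*f
E(b, -71) - 1*(-31498) = -89*(-60) - 1*(-31498) = 5340 + 31498 = 36838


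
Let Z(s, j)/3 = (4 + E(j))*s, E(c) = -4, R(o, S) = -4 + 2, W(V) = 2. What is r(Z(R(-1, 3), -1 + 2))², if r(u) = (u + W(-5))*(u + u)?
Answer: 0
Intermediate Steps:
R(o, S) = -2
Z(s, j) = 0 (Z(s, j) = 3*((4 - 4)*s) = 3*(0*s) = 3*0 = 0)
r(u) = 2*u*(2 + u) (r(u) = (u + 2)*(u + u) = (2 + u)*(2*u) = 2*u*(2 + u))
r(Z(R(-1, 3), -1 + 2))² = (2*0*(2 + 0))² = (2*0*2)² = 0² = 0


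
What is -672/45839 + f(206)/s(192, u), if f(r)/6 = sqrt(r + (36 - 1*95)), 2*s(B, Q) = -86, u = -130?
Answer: -672/45839 - 42*sqrt(3)/43 ≈ -1.7064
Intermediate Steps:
s(B, Q) = -43 (s(B, Q) = (1/2)*(-86) = -43)
f(r) = 6*sqrt(-59 + r) (f(r) = 6*sqrt(r + (36 - 1*95)) = 6*sqrt(r + (36 - 95)) = 6*sqrt(r - 59) = 6*sqrt(-59 + r))
-672/45839 + f(206)/s(192, u) = -672/45839 + (6*sqrt(-59 + 206))/(-43) = -672*1/45839 + (6*sqrt(147))*(-1/43) = -672/45839 + (6*(7*sqrt(3)))*(-1/43) = -672/45839 + (42*sqrt(3))*(-1/43) = -672/45839 - 42*sqrt(3)/43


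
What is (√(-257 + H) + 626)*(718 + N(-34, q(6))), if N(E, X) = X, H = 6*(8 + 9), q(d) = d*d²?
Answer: 584684 + 934*I*√155 ≈ 5.8468e+5 + 11628.0*I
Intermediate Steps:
q(d) = d³
H = 102 (H = 6*17 = 102)
(√(-257 + H) + 626)*(718 + N(-34, q(6))) = (√(-257 + 102) + 626)*(718 + 6³) = (√(-155) + 626)*(718 + 216) = (I*√155 + 626)*934 = (626 + I*√155)*934 = 584684 + 934*I*√155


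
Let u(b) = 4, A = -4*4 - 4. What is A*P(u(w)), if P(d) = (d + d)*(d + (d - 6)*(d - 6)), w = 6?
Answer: -1280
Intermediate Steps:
A = -20 (A = -16 - 4 = -20)
P(d) = 2*d*(d + (-6 + d)²) (P(d) = (2*d)*(d + (-6 + d)*(-6 + d)) = (2*d)*(d + (-6 + d)²) = 2*d*(d + (-6 + d)²))
A*P(u(w)) = -40*4*(4 + (-6 + 4)²) = -40*4*(4 + (-2)²) = -40*4*(4 + 4) = -40*4*8 = -20*64 = -1280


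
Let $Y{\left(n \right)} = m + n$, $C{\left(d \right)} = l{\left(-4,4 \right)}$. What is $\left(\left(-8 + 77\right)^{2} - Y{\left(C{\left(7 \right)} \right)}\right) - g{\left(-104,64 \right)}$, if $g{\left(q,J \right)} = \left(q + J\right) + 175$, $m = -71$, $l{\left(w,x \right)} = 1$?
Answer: $4696$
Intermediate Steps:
$C{\left(d \right)} = 1$
$Y{\left(n \right)} = -71 + n$
$g{\left(q,J \right)} = 175 + J + q$ ($g{\left(q,J \right)} = \left(J + q\right) + 175 = 175 + J + q$)
$\left(\left(-8 + 77\right)^{2} - Y{\left(C{\left(7 \right)} \right)}\right) - g{\left(-104,64 \right)} = \left(\left(-8 + 77\right)^{2} - \left(-71 + 1\right)\right) - \left(175 + 64 - 104\right) = \left(69^{2} - -70\right) - 135 = \left(4761 + 70\right) - 135 = 4831 - 135 = 4696$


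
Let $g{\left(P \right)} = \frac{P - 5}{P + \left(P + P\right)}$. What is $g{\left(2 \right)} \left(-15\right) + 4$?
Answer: $\frac{23}{2} \approx 11.5$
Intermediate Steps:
$g{\left(P \right)} = \frac{-5 + P}{3 P}$ ($g{\left(P \right)} = \frac{-5 + P}{P + 2 P} = \frac{-5 + P}{3 P}$)
$g{\left(2 \right)} \left(-15\right) + 4 = \frac{-5 + 2}{3 \cdot 2} \left(-15\right) + 4 = \frac{1}{3} \cdot \frac{1}{2} \left(-3\right) \left(-15\right) + 4 = \left(- \frac{1}{2}\right) \left(-15\right) + 4 = \frac{15}{2} + 4 = \frac{23}{2}$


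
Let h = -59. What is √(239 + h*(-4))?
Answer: 5*√19 ≈ 21.794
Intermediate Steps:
√(239 + h*(-4)) = √(239 - 59*(-4)) = √(239 + 236) = √475 = 5*√19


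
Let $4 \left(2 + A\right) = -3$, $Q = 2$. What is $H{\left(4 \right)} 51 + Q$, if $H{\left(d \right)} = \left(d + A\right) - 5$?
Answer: $- \frac{757}{4} \approx -189.25$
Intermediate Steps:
$A = - \frac{11}{4}$ ($A = -2 + \frac{1}{4} \left(-3\right) = -2 - \frac{3}{4} = - \frac{11}{4} \approx -2.75$)
$H{\left(d \right)} = - \frac{31}{4} + d$ ($H{\left(d \right)} = \left(d - \frac{11}{4}\right) - 5 = \left(- \frac{11}{4} + d\right) - 5 = - \frac{31}{4} + d$)
$H{\left(4 \right)} 51 + Q = \left(- \frac{31}{4} + 4\right) 51 + 2 = \left(- \frac{15}{4}\right) 51 + 2 = - \frac{765}{4} + 2 = - \frac{757}{4}$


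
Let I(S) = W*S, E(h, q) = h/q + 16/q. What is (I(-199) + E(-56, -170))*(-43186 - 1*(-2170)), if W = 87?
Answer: 12071706072/17 ≈ 7.1010e+8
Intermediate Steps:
E(h, q) = 16/q + h/q
I(S) = 87*S
(I(-199) + E(-56, -170))*(-43186 - 1*(-2170)) = (87*(-199) + (16 - 56)/(-170))*(-43186 - 1*(-2170)) = (-17313 - 1/170*(-40))*(-43186 + 2170) = (-17313 + 4/17)*(-41016) = -294317/17*(-41016) = 12071706072/17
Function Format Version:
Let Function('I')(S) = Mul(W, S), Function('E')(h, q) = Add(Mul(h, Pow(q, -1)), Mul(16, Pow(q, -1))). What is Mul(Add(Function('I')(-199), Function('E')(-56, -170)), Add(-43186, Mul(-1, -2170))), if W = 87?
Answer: Rational(12071706072, 17) ≈ 7.1010e+8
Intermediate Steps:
Function('E')(h, q) = Add(Mul(16, Pow(q, -1)), Mul(h, Pow(q, -1)))
Function('I')(S) = Mul(87, S)
Mul(Add(Function('I')(-199), Function('E')(-56, -170)), Add(-43186, Mul(-1, -2170))) = Mul(Add(Mul(87, -199), Mul(Pow(-170, -1), Add(16, -56))), Add(-43186, Mul(-1, -2170))) = Mul(Add(-17313, Mul(Rational(-1, 170), -40)), Add(-43186, 2170)) = Mul(Add(-17313, Rational(4, 17)), -41016) = Mul(Rational(-294317, 17), -41016) = Rational(12071706072, 17)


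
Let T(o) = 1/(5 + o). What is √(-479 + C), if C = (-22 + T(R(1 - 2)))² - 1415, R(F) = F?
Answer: I*√22735/4 ≈ 37.695*I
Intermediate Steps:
C = -15071/16 (C = (-22 + 1/(5 + (1 - 2)))² - 1415 = (-22 + 1/(5 - 1))² - 1415 = (-22 + 1/4)² - 1415 = (-22 + ¼)² - 1415 = (-87/4)² - 1415 = 7569/16 - 1415 = -15071/16 ≈ -941.94)
√(-479 + C) = √(-479 - 15071/16) = √(-22735/16) = I*√22735/4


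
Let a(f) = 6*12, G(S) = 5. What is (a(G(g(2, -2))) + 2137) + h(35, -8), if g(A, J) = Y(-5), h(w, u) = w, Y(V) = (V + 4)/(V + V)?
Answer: 2244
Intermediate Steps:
Y(V) = (4 + V)/(2*V) (Y(V) = (4 + V)/((2*V)) = (4 + V)*(1/(2*V)) = (4 + V)/(2*V))
g(A, J) = 1/10 (g(A, J) = (1/2)*(4 - 5)/(-5) = (1/2)*(-1/5)*(-1) = 1/10)
a(f) = 72
(a(G(g(2, -2))) + 2137) + h(35, -8) = (72 + 2137) + 35 = 2209 + 35 = 2244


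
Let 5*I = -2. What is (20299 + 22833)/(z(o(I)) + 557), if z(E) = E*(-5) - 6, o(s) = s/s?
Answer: 21566/273 ≈ 78.996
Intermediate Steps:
I = -⅖ (I = (⅕)*(-2) = -⅖ ≈ -0.40000)
o(s) = 1
z(E) = -6 - 5*E (z(E) = -5*E - 6 = -6 - 5*E)
(20299 + 22833)/(z(o(I)) + 557) = (20299 + 22833)/((-6 - 5*1) + 557) = 43132/((-6 - 5) + 557) = 43132/(-11 + 557) = 43132/546 = 43132*(1/546) = 21566/273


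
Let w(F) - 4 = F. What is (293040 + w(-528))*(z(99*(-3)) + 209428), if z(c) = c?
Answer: 61174163596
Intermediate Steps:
w(F) = 4 + F
(293040 + w(-528))*(z(99*(-3)) + 209428) = (293040 + (4 - 528))*(99*(-3) + 209428) = (293040 - 524)*(-297 + 209428) = 292516*209131 = 61174163596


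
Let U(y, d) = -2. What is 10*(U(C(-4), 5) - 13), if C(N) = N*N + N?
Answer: -150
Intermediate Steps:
C(N) = N + N² (C(N) = N² + N = N + N²)
10*(U(C(-4), 5) - 13) = 10*(-2 - 13) = 10*(-15) = -150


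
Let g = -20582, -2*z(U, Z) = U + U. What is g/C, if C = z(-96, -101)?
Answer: -10291/48 ≈ -214.40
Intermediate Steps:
z(U, Z) = -U (z(U, Z) = -(U + U)/2 = -U)
C = 96 (C = -1*(-96) = 96)
g/C = -20582/96 = -20582*1/96 = -10291/48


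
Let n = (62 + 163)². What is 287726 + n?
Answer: 338351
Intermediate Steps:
n = 50625 (n = 225² = 50625)
287726 + n = 287726 + 50625 = 338351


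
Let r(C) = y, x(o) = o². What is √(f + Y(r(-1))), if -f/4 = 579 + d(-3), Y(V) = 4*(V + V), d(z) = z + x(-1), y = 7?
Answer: 2*I*√563 ≈ 47.455*I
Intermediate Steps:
d(z) = 1 + z (d(z) = z + (-1)² = z + 1 = 1 + z)
r(C) = 7
Y(V) = 8*V (Y(V) = 4*(2*V) = 8*V)
f = -2308 (f = -4*(579 + (1 - 3)) = -4*(579 - 2) = -4*577 = -2308)
√(f + Y(r(-1))) = √(-2308 + 8*7) = √(-2308 + 56) = √(-2252) = 2*I*√563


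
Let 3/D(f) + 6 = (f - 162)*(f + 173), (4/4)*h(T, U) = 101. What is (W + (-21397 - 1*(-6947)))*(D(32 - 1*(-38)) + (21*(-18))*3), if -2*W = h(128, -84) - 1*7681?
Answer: 45053621210/3727 ≈ 1.2088e+7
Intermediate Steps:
h(T, U) = 101
D(f) = 3/(-6 + (-162 + f)*(173 + f)) (D(f) = 3/(-6 + (f - 162)*(f + 173)) = 3/(-6 + (-162 + f)*(173 + f)))
W = 3790 (W = -(101 - 1*7681)/2 = -(101 - 7681)/2 = -½*(-7580) = 3790)
(W + (-21397 - 1*(-6947)))*(D(32 - 1*(-38)) + (21*(-18))*3) = (3790 + (-21397 - 1*(-6947)))*(3/(-28032 + (32 - 1*(-38))² + 11*(32 - 1*(-38))) + (21*(-18))*3) = (3790 + (-21397 + 6947))*(3/(-28032 + (32 + 38)² + 11*(32 + 38)) - 378*3) = (3790 - 14450)*(3/(-28032 + 70² + 11*70) - 1134) = -10660*(3/(-28032 + 4900 + 770) - 1134) = -10660*(3/(-22362) - 1134) = -10660*(3*(-1/22362) - 1134) = -10660*(-1/7454 - 1134) = -10660*(-8452837/7454) = 45053621210/3727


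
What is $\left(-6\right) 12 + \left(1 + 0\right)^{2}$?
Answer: $-71$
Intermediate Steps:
$\left(-6\right) 12 + \left(1 + 0\right)^{2} = -72 + 1^{2} = -72 + 1 = -71$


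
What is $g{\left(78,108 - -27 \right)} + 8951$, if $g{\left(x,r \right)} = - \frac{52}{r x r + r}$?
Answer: $\frac{12725502383}{1421685} \approx 8951.0$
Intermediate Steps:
$g{\left(x,r \right)} = - \frac{52}{r + x r^{2}}$ ($g{\left(x,r \right)} = - \frac{52}{x r^{2} + r} = - \frac{52}{r + x r^{2}}$)
$g{\left(78,108 - -27 \right)} + 8951 = - \frac{52}{\left(108 - -27\right) \left(1 + \left(108 - -27\right) 78\right)} + 8951 = - \frac{52}{\left(108 + 27\right) \left(1 + \left(108 + 27\right) 78\right)} + 8951 = - \frac{52}{135 \left(1 + 135 \cdot 78\right)} + 8951 = \left(-52\right) \frac{1}{135} \frac{1}{1 + 10530} + 8951 = \left(-52\right) \frac{1}{135} \cdot \frac{1}{10531} + 8951 = - \frac{52}{1421685} + 8951 = \frac{12725502383}{1421685}$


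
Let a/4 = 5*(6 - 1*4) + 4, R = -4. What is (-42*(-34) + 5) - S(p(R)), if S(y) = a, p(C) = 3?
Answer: 1377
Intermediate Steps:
a = 56 (a = 4*(5*(6 - 1*4) + 4) = 4*(5*(6 - 4) + 4) = 4*(5*2 + 4) = 4*(10 + 4) = 4*14 = 56)
S(y) = 56
(-42*(-34) + 5) - S(p(R)) = (-42*(-34) + 5) - 1*56 = (1428 + 5) - 56 = 1433 - 56 = 1377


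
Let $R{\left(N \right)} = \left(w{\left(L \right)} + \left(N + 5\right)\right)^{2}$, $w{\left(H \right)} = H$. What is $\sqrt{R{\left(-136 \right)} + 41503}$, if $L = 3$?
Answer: $\sqrt{57887} \approx 240.6$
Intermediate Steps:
$R{\left(N \right)} = \left(8 + N\right)^{2}$ ($R{\left(N \right)} = \left(3 + \left(N + 5\right)\right)^{2} = \left(3 + \left(5 + N\right)\right)^{2} = \left(8 + N\right)^{2}$)
$\sqrt{R{\left(-136 \right)} + 41503} = \sqrt{\left(8 - 136\right)^{2} + 41503} = \sqrt{\left(-128\right)^{2} + 41503} = \sqrt{16384 + 41503} = \sqrt{57887}$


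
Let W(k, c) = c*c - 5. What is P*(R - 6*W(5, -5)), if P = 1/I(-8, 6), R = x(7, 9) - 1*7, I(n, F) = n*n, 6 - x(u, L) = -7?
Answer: -57/32 ≈ -1.7813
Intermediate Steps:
x(u, L) = 13 (x(u, L) = 6 - 1*(-7) = 6 + 7 = 13)
I(n, F) = n²
W(k, c) = -5 + c² (W(k, c) = c² - 5 = -5 + c²)
R = 6 (R = 13 - 1*7 = 13 - 7 = 6)
P = 1/64 (P = 1/((-8)²) = 1/64 ≈ 0.015625)
P*(R - 6*W(5, -5)) = (6 - 6*(-5 + (-5)²))/64 = (6 - 6*(-5 + 25))/64 = (6 - 6*20)/64 = (6 - 120)/64 = (1/64)*(-114) = -57/32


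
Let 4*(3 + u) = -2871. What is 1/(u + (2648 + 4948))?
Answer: 4/27501 ≈ 0.00014545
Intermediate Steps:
u = -2883/4 (u = -3 + (¼)*(-2871) = -3 - 2871/4 = -2883/4 ≈ -720.75)
1/(u + (2648 + 4948)) = 1/(-2883/4 + (2648 + 4948)) = 1/(-2883/4 + 7596) = 1/(27501/4) = 4/27501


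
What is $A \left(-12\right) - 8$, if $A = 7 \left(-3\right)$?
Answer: $244$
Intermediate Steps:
$A = -21$
$A \left(-12\right) - 8 = \left(-21\right) \left(-12\right) - 8 = 252 - 8 = 244$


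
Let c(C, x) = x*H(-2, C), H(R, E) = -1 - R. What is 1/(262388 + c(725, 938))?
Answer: 1/263326 ≈ 3.7976e-6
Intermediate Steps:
c(C, x) = x (c(C, x) = x*(-1 - 1*(-2)) = x*(-1 + 2) = x*1 = x)
1/(262388 + c(725, 938)) = 1/(262388 + 938) = 1/263326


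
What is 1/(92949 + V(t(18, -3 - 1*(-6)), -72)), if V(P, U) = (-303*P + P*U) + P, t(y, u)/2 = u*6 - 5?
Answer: 1/83225 ≈ 1.2016e-5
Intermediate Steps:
t(y, u) = -10 + 12*u (t(y, u) = 2*(u*6 - 5) = 2*(6*u - 5) = 2*(-5 + 6*u) = -10 + 12*u)
V(P, U) = -302*P + P*U
1/(92949 + V(t(18, -3 - 1*(-6)), -72)) = 1/(92949 + (-10 + 12*(-3 - 1*(-6)))*(-302 - 72)) = 1/(92949 + (-10 + 12*(-3 + 6))*(-374)) = 1/(92949 + (-10 + 12*3)*(-374)) = 1/(92949 + (-10 + 36)*(-374)) = 1/(92949 + 26*(-374)) = 1/(92949 - 9724) = 1/83225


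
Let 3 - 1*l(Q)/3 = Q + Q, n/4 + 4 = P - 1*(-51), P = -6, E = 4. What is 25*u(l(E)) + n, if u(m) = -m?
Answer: 539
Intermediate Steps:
n = 164 (n = -16 + 4*(-6 - 1*(-51)) = -16 + 4*(-6 + 51) = -16 + 4*45 = -16 + 180 = 164)
l(Q) = 9 - 6*Q (l(Q) = 9 - 3*(Q + Q) = 9 - 6*Q)
25*u(l(E)) + n = 25*(-(9 - 6*4)) + 164 = 25*(-(9 - 24)) + 164 = 25*(-1*(-15)) + 164 = 25*15 + 164 = 375 + 164 = 539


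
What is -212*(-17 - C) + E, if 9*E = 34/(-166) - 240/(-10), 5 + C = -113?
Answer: -15992789/747 ≈ -21409.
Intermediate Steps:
C = -118 (C = -5 - 113 = -118)
E = 1975/747 (E = (34/(-166) - 240/(-10))/9 = (34*(-1/166) - 240*(-1/10))/9 = (-17/83 + 24)/9 = (1/9)*(1975/83) = 1975/747 ≈ 2.6439)
-212*(-17 - C) + E = -212*(-17 - 1*(-118)) + 1975/747 = -212*(-17 + 118) + 1975/747 = -212*101 + 1975/747 = -21412 + 1975/747 = -15992789/747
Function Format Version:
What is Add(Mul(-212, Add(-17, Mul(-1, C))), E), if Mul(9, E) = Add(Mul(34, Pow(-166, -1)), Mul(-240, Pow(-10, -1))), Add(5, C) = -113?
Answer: Rational(-15992789, 747) ≈ -21409.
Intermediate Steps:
C = -118 (C = Add(-5, -113) = -118)
E = Rational(1975, 747) (E = Mul(Rational(1, 9), Add(Mul(34, Pow(-166, -1)), Mul(-240, Pow(-10, -1)))) = Mul(Rational(1, 9), Add(Mul(34, Rational(-1, 166)), Mul(-240, Rational(-1, 10)))) = Mul(Rational(1, 9), Add(Rational(-17, 83), 24)) = Mul(Rational(1, 9), Rational(1975, 83)) = Rational(1975, 747) ≈ 2.6439)
Add(Mul(-212, Add(-17, Mul(-1, C))), E) = Add(Mul(-212, Add(-17, Mul(-1, -118))), Rational(1975, 747)) = Add(Mul(-212, Add(-17, 118)), Rational(1975, 747)) = Add(Mul(-212, 101), Rational(1975, 747)) = Add(-21412, Rational(1975, 747)) = Rational(-15992789, 747)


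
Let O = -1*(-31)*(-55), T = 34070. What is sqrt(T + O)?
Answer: sqrt(32365) ≈ 179.90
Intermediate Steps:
O = -1705 (O = 31*(-55) = -1705)
sqrt(T + O) = sqrt(34070 - 1705) = sqrt(32365)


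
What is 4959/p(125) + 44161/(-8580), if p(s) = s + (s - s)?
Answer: 569663/16500 ≈ 34.525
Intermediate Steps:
p(s) = s (p(s) = s + 0 = s)
4959/p(125) + 44161/(-8580) = 4959/125 + 44161/(-8580) = 4959*(1/125) + 44161*(-1/8580) = 4959/125 - 3397/660 = 569663/16500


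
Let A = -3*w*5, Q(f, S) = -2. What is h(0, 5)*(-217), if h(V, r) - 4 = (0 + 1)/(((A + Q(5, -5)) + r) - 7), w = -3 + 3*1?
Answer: -3255/4 ≈ -813.75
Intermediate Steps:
w = 0 (w = -3 + 3 = 0)
A = 0 (A = -3*0*5 = 0*5 = 0)
h(V, r) = 4 + 1/(-9 + r) (h(V, r) = 4 + (0 + 1)/(((0 - 2) + r) - 7) = 4 + 1/((-2 + r) - 7) = 4 + 1/(-9 + r))
h(0, 5)*(-217) = ((-35 + 4*5)/(-9 + 5))*(-217) = ((-35 + 20)/(-4))*(-217) = -1/4*(-15)*(-217) = (15/4)*(-217) = -3255/4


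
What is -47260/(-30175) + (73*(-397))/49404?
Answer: 17180369/17538420 ≈ 0.97958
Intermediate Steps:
-47260/(-30175) + (73*(-397))/49404 = -47260*(-1/30175) - 28981*1/49404 = 556/355 - 28981/49404 = 17180369/17538420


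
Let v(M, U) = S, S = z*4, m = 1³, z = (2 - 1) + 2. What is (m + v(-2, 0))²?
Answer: 169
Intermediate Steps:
z = 3 (z = 1 + 2 = 3)
m = 1
S = 12 (S = 3*4 = 12)
v(M, U) = 12
(m + v(-2, 0))² = (1 + 12)² = 13² = 169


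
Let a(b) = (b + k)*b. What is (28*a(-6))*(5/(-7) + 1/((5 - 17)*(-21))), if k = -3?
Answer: -1074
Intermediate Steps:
a(b) = b*(-3 + b) (a(b) = (b - 3)*b = (-3 + b)*b = b*(-3 + b))
(28*a(-6))*(5/(-7) + 1/((5 - 17)*(-21))) = (28*(-6*(-3 - 6)))*(5/(-7) + 1/((5 - 17)*(-21))) = (28*(-6*(-9)))*(5*(-⅐) - 1/21/(-12)) = (28*54)*(-5/7 - 1/12*(-1/21)) = 1512*(-5/7 + 1/252) = 1512*(-179/252) = -1074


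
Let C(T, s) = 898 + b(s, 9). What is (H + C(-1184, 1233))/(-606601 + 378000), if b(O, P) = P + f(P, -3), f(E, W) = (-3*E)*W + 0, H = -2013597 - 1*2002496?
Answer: 4015105/228601 ≈ 17.564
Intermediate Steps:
H = -4016093 (H = -2013597 - 2002496 = -4016093)
f(E, W) = -3*E*W (f(E, W) = -3*E*W + 0 = -3*E*W)
b(O, P) = 10*P (b(O, P) = P - 3*P*(-3) = P + 9*P = 10*P)
C(T, s) = 988 (C(T, s) = 898 + 10*9 = 898 + 90 = 988)
(H + C(-1184, 1233))/(-606601 + 378000) = (-4016093 + 988)/(-606601 + 378000) = -4015105/(-228601) = -4015105*(-1/228601) = 4015105/228601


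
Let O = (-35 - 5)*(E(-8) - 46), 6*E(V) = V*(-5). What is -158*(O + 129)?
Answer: -806906/3 ≈ -2.6897e+5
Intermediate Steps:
E(V) = -5*V/6 (E(V) = (V*(-5))/6 = (-5*V)/6 = -5*V/6)
O = 4720/3 (O = (-35 - 5)*(-⅚*(-8) - 46) = -40*(20/3 - 46) = -40*(-118/3) = 4720/3 ≈ 1573.3)
-158*(O + 129) = -158*(4720/3 + 129) = -158*5107/3 = -806906/3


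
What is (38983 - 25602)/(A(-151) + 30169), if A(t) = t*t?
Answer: 13381/52970 ≈ 0.25261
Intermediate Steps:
A(t) = t²
(38983 - 25602)/(A(-151) + 30169) = (38983 - 25602)/((-151)² + 30169) = 13381/(22801 + 30169) = 13381/52970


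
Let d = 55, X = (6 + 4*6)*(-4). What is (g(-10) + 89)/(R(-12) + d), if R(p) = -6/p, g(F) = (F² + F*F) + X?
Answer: 338/111 ≈ 3.0450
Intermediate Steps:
X = -120 (X = (6 + 24)*(-4) = 30*(-4) = -120)
g(F) = -120 + 2*F² (g(F) = (F² + F*F) - 120 = (F² + F²) - 120 = 2*F² - 120 = -120 + 2*F²)
(g(-10) + 89)/(R(-12) + d) = ((-120 + 2*(-10)²) + 89)/(-6/(-12) + 55) = ((-120 + 2*100) + 89)/(-6*(-1/12) + 55) = ((-120 + 200) + 89)/(½ + 55) = (80 + 89)/(111/2) = 169*(2/111) = 338/111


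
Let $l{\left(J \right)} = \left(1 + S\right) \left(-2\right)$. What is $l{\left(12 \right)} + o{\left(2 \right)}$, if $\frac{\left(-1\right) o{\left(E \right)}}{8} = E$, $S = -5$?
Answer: $-8$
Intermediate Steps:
$o{\left(E \right)} = - 8 E$
$l{\left(J \right)} = 8$ ($l{\left(J \right)} = \left(1 - 5\right) \left(-2\right) = \left(-4\right) \left(-2\right) = 8$)
$l{\left(12 \right)} + o{\left(2 \right)} = 8 - 16 = -8$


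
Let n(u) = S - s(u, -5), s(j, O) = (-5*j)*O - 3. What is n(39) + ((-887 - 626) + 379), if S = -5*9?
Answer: -2151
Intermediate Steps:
s(j, O) = -3 - 5*O*j (s(j, O) = -5*O*j - 3 = -3 - 5*O*j)
S = -45
n(u) = -42 - 25*u (n(u) = -45 - (-3 - 5*(-5)*u) = -45 - (-3 + 25*u) = -45 + (3 - 25*u) = -42 - 25*u)
n(39) + ((-887 - 626) + 379) = (-42 - 25*39) + ((-887 - 626) + 379) = (-42 - 975) + (-1513 + 379) = -1017 - 1134 = -2151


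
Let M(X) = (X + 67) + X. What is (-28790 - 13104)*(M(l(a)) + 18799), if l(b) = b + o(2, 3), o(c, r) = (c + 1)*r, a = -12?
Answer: -790120840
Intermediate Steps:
o(c, r) = r*(1 + c) (o(c, r) = (1 + c)*r = r*(1 + c))
l(b) = 9 + b (l(b) = b + 3*(1 + 2) = b + 3*3 = b + 9 = 9 + b)
M(X) = 67 + 2*X (M(X) = (67 + X) + X = 67 + 2*X)
(-28790 - 13104)*(M(l(a)) + 18799) = (-28790 - 13104)*((67 + 2*(9 - 12)) + 18799) = -41894*((67 + 2*(-3)) + 18799) = -41894*((67 - 6) + 18799) = -41894*(61 + 18799) = -41894*18860 = -790120840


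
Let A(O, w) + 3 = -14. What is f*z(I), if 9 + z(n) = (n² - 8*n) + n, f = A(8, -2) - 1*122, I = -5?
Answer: -7089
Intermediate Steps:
A(O, w) = -17 (A(O, w) = -3 - 14 = -17)
f = -139 (f = -17 - 1*122 = -17 - 122 = -139)
z(n) = -9 + n² - 7*n (z(n) = -9 + ((n² - 8*n) + n) = -9 + (n² - 7*n) = -9 + n² - 7*n)
f*z(I) = -139*(-9 + (-5)² - 7*(-5)) = -139*(-9 + 25 + 35) = -139*51 = -7089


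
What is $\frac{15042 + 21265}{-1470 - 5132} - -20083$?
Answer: $\frac{132551659}{6602} \approx 20078.0$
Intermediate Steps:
$\frac{15042 + 21265}{-1470 - 5132} - -20083 = \frac{36307}{-6602} + 20083 = 36307 \left(- \frac{1}{6602}\right) + 20083 = - \frac{36307}{6602} + 20083 = \frac{132551659}{6602}$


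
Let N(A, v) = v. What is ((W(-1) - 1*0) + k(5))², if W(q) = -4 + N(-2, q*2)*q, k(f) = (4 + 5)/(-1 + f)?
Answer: 1/16 ≈ 0.062500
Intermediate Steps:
k(f) = 9/(-1 + f)
W(q) = -4 + 2*q² (W(q) = -4 + (q*2)*q = -4 + (2*q)*q = -4 + 2*q²)
((W(-1) - 1*0) + k(5))² = (((-4 + 2*(-1)²) - 1*0) + 9/(-1 + 5))² = (((-4 + 2*1) + 0) + 9/4)² = (((-4 + 2) + 0) + 9*(¼))² = ((-2 + 0) + 9/4)² = (-2 + 9/4)² = (¼)² = 1/16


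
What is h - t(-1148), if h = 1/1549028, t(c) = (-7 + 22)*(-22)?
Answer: 511179241/1549028 ≈ 330.00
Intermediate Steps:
t(c) = -330 (t(c) = 15*(-22) = -330)
h = 1/1549028 ≈ 6.4557e-7
h - t(-1148) = 1/1549028 - 1*(-330) = 1/1549028 + 330 = 511179241/1549028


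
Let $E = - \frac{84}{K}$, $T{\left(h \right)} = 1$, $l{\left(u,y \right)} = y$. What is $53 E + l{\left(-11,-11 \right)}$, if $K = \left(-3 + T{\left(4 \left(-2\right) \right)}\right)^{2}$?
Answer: $-1124$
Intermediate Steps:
$K = 4$ ($K = \left(-3 + 1\right)^{2} = \left(-2\right)^{2} = 4$)
$E = -21$ ($E = - \frac{84}{4} = \left(-84\right) \frac{1}{4} = -21$)
$53 E + l{\left(-11,-11 \right)} = 53 \left(-21\right) - 11 = -1113 - 11 = -1124$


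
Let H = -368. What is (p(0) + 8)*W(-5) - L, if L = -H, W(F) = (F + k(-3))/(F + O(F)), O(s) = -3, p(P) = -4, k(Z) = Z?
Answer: -364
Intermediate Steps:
W(F) = 1 (W(F) = (F - 3)/(F - 3) = (-3 + F)/(-3 + F) = 1)
L = 368 (L = -1*(-368) = 368)
(p(0) + 8)*W(-5) - L = (-4 + 8)*1 - 1*368 = 4*1 - 368 = 4 - 368 = -364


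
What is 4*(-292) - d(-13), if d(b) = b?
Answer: -1155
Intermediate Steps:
4*(-292) - d(-13) = 4*(-292) - 1*(-13) = -1168 + 13 = -1155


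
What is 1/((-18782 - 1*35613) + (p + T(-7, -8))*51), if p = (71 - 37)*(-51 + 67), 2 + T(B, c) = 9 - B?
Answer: -1/25937 ≈ -3.8555e-5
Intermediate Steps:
T(B, c) = 7 - B (T(B, c) = -2 + (9 - B) = 7 - B)
p = 544 (p = 34*16 = 544)
1/((-18782 - 1*35613) + (p + T(-7, -8))*51) = 1/((-18782 - 1*35613) + (544 + (7 - 1*(-7)))*51) = 1/((-18782 - 35613) + (544 + (7 + 7))*51) = 1/(-54395 + (544 + 14)*51) = 1/(-54395 + 558*51) = 1/(-54395 + 28458) = 1/(-25937) = -1/25937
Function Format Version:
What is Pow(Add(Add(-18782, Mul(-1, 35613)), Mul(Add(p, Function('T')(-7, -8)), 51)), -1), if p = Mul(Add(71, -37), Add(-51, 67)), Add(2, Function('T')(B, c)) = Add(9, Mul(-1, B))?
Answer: Rational(-1, 25937) ≈ -3.8555e-5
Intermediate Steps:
Function('T')(B, c) = Add(7, Mul(-1, B)) (Function('T')(B, c) = Add(-2, Add(9, Mul(-1, B))) = Add(7, Mul(-1, B)))
p = 544 (p = Mul(34, 16) = 544)
Pow(Add(Add(-18782, Mul(-1, 35613)), Mul(Add(p, Function('T')(-7, -8)), 51)), -1) = Pow(Add(Add(-18782, Mul(-1, 35613)), Mul(Add(544, Add(7, Mul(-1, -7))), 51)), -1) = Pow(Add(Add(-18782, -35613), Mul(Add(544, Add(7, 7)), 51)), -1) = Pow(Add(-54395, Mul(Add(544, 14), 51)), -1) = Pow(Add(-54395, Mul(558, 51)), -1) = Pow(Add(-54395, 28458), -1) = Pow(-25937, -1) = Rational(-1, 25937)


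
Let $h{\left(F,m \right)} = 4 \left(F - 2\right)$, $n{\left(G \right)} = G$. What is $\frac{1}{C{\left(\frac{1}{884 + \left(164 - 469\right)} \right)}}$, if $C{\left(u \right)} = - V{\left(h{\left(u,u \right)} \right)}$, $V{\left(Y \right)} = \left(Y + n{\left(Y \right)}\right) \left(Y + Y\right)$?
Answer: $- \frac{335241}{85673536} \approx -0.003913$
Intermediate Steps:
$h{\left(F,m \right)} = -8 + 4 F$ ($h{\left(F,m \right)} = 4 \left(-2 + F\right) = -8 + 4 F$)
$V{\left(Y \right)} = 4 Y^{2}$ ($V{\left(Y \right)} = \left(Y + Y\right) \left(Y + Y\right) = 2 Y 2 Y = 4 Y^{2}$)
$C{\left(u \right)} = - 4 \left(-8 + 4 u\right)^{2}$
$\frac{1}{C{\left(\frac{1}{884 + \left(164 - 469\right)} \right)}} = \frac{1}{\left(-64\right) \left(-2 + \frac{1}{884 + \left(164 - 469\right)}\right)^{2}} = \frac{1}{\left(-64\right) \left(-2 + \frac{1}{884 - 305}\right)^{2}} = \frac{1}{\left(-64\right) \left(-2 + \frac{1}{579}\right)^{2}} = \frac{1}{\left(-64\right) \left(- \frac{1157}{579}\right)^{2}} = \frac{1}{\left(-64\right) \frac{1338649}{335241}} = \frac{1}{- \frac{85673536}{335241}} = - \frac{335241}{85673536}$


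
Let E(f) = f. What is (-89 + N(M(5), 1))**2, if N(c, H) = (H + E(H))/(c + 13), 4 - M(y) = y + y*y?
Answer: 1343281/169 ≈ 7948.4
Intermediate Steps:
M(y) = 4 - y - y**2 (M(y) = 4 - (y + y*y) = 4 - (y + y**2) = 4 + (-y - y**2) = 4 - y - y**2)
N(c, H) = 2*H/(13 + c) (N(c, H) = (H + H)/(c + 13) = (2*H)/(13 + c) = 2*H/(13 + c))
(-89 + N(M(5), 1))**2 = (-89 + 2*1/(13 + (4 - 1*5 - 1*5**2)))**2 = (-89 + 2*1/(13 + (4 - 5 - 1*25)))**2 = (-89 + 2*1/(13 + (4 - 5 - 25)))**2 = (-89 + 2*1/(13 - 26))**2 = (-89 + 2*1/(-13))**2 = (-89 + 2*1*(-1/13))**2 = (-89 - 2/13)**2 = (-1159/13)**2 = 1343281/169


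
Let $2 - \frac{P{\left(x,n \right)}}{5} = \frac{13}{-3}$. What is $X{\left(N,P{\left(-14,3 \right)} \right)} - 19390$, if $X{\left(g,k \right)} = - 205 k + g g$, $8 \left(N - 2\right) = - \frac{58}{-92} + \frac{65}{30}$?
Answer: $- \frac{7884565151}{304704} \approx -25876.0$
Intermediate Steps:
$P{\left(x,n \right)} = \frac{95}{3}$ ($P{\left(x,n \right)} = 10 - 5 \frac{13}{-3} = 10 - 5 \cdot 13 \left(- \frac{1}{3}\right) = 10 - - \frac{65}{3} = 10 + \frac{65}{3} = \frac{95}{3}$)
$N = \frac{1297}{552}$ ($N = 2 + \frac{- \frac{58}{-92} + \frac{65}{30}}{8} = 2 + \frac{\left(-58\right) \left(- \frac{1}{92}\right) + 65 \cdot \frac{1}{30}}{8} = 2 + \frac{\frac{29}{46} + \frac{13}{6}}{8} = 2 + \frac{1}{8} \cdot \frac{193}{69} = 2 + \frac{193}{552} = \frac{1297}{552} \approx 2.3496$)
$X{\left(g,k \right)} = g^{2} - 205 k$ ($X{\left(g,k \right)} = - 205 k + g^{2} = g^{2} - 205 k$)
$X{\left(N,P{\left(-14,3 \right)} \right)} - 19390 = \left(\left(\frac{1297}{552}\right)^{2} - \frac{19475}{3}\right) - 19390 = \left(\frac{1682209}{304704} - \frac{19475}{3}\right) - 19390 = - \frac{1976354591}{304704} - 19390 = - \frac{7884565151}{304704}$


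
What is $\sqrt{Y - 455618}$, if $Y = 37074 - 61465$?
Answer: $61 i \sqrt{129} \approx 692.83 i$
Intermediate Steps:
$Y = -24391$
$\sqrt{Y - 455618} = \sqrt{-24391 - 455618} = \sqrt{-480009} = 61 i \sqrt{129}$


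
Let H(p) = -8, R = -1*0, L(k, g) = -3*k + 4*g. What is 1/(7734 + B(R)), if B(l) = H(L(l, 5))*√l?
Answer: 1/7734 ≈ 0.00012930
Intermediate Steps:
R = 0
B(l) = -8*√l
1/(7734 + B(R)) = 1/(7734 - 8*√0) = 1/(7734 - 8*0) = 1/(7734 + 0) = 1/7734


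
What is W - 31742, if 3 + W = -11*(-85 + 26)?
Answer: -31096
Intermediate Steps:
W = 646 (W = -3 - 11*(-85 + 26) = -3 - 11*(-59) = -3 + 649 = 646)
W - 31742 = 646 - 31742 = -31096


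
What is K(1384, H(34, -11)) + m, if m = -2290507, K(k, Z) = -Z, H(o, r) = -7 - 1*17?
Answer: -2290483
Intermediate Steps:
H(o, r) = -24 (H(o, r) = -7 - 17 = -24)
K(1384, H(34, -11)) + m = -1*(-24) - 2290507 = 24 - 2290507 = -2290483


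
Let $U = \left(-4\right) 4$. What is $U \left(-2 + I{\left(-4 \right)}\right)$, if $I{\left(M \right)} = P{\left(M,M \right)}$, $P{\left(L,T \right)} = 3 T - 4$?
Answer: $288$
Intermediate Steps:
$U = -16$
$P{\left(L,T \right)} = -4 + 3 T$
$I{\left(M \right)} = -4 + 3 M$
$U \left(-2 + I{\left(-4 \right)}\right) = - 16 \left(-2 + \left(-4 + 3 \left(-4\right)\right)\right) = - 16 \left(-2 - 16\right) = \left(-16\right) \left(-18\right) = 288$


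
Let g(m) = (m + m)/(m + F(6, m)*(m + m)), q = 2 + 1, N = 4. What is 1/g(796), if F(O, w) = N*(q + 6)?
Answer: 73/2 ≈ 36.500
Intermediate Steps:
q = 3
F(O, w) = 36 (F(O, w) = 4*(3 + 6) = 4*9 = 36)
g(m) = 2/73 (g(m) = (m + m)/(m + 36*(m + m)) = (2*m)/(m + 36*(2*m)) = (2*m)/(m + 72*m) = (2*m)/((73*m)) = (2*m)*(1/(73*m)) = 2/73)
1/g(796) = 1/(2/73) = 73/2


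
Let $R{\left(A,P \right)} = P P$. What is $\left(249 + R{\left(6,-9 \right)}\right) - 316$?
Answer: $14$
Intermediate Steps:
$R{\left(A,P \right)} = P^{2}$
$\left(249 + R{\left(6,-9 \right)}\right) - 316 = \left(249 + \left(-9\right)^{2}\right) - 316 = \left(249 + 81\right) - 316 = 330 - 316 = 14$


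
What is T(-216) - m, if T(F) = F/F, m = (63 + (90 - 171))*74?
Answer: 1333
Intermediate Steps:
m = -1332 (m = (63 - 81)*74 = -18*74 = -1332)
T(F) = 1
T(-216) - m = 1 - 1*(-1332) = 1 + 1332 = 1333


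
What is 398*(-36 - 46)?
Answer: -32636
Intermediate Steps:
398*(-36 - 46) = 398*(-82) = -32636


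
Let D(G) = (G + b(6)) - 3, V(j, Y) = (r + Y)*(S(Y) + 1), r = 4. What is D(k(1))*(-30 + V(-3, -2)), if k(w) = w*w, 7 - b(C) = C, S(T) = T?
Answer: 32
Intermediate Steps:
b(C) = 7 - C
k(w) = w²
V(j, Y) = (1 + Y)*(4 + Y) (V(j, Y) = (4 + Y)*(Y + 1) = (4 + Y)*(1 + Y) = (1 + Y)*(4 + Y))
D(G) = -2 + G (D(G) = (G + (7 - 1*6)) - 3 = (G + (7 - 6)) - 3 = (G + 1) - 3 = (1 + G) - 3 = -2 + G)
D(k(1))*(-30 + V(-3, -2)) = (-2 + 1²)*(-30 + (4 + (-2)² + 5*(-2))) = (-2 + 1)*(-30 + (4 + 4 - 10)) = -(-30 - 2) = -1*(-32) = 32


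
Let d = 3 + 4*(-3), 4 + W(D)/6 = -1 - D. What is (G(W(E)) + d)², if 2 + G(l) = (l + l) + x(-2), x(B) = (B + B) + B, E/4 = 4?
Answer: 72361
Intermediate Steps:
E = 16 (E = 4*4 = 16)
x(B) = 3*B (x(B) = 2*B + B = 3*B)
W(D) = -30 - 6*D (W(D) = -24 + 6*(-1 - D) = -24 + (-6 - 6*D) = -30 - 6*D)
d = -9 (d = 3 - 12 = -9)
G(l) = -8 + 2*l (G(l) = -2 + ((l + l) + 3*(-2)) = -2 + (2*l - 6) = -2 + (-6 + 2*l) = -8 + 2*l)
(G(W(E)) + d)² = ((-8 + 2*(-30 - 6*16)) - 9)² = ((-8 + 2*(-30 - 96)) - 9)² = ((-8 + 2*(-126)) - 9)² = ((-8 - 252) - 9)² = (-260 - 9)² = (-269)² = 72361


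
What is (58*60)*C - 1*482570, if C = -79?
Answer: -757490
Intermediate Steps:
(58*60)*C - 1*482570 = (58*60)*(-79) - 1*482570 = 3480*(-79) - 482570 = -274920 - 482570 = -757490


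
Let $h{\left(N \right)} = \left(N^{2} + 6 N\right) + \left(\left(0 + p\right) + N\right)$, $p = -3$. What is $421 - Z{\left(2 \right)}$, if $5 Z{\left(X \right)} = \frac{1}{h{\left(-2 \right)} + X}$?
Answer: $\frac{23156}{55} \approx 421.02$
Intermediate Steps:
$h{\left(N \right)} = -3 + N^{2} + 7 N$ ($h{\left(N \right)} = \left(N^{2} + 6 N\right) + \left(\left(0 - 3\right) + N\right) = \left(N^{2} + 6 N\right) + \left(-3 + N\right) = -3 + N^{2} + 7 N$)
$Z{\left(X \right)} = \frac{1}{5 \left(-13 + X\right)}$ ($Z{\left(X \right)} = \frac{1}{5 \left(\left(-3 + \left(-2\right)^{2} + 7 \left(-2\right)\right) + X\right)} = \frac{1}{5 \left(\left(-3 + 4 - 14\right) + X\right)} = \frac{1}{5 \left(-13 + X\right)}$)
$421 - Z{\left(2 \right)} = 421 - \frac{1}{5 \left(-13 + 2\right)} = 421 - \frac{1}{5 \left(-11\right)} = 421 - \frac{1}{5} \left(- \frac{1}{11}\right) = 421 - - \frac{1}{55} = 421 + \frac{1}{55} = \frac{23156}{55}$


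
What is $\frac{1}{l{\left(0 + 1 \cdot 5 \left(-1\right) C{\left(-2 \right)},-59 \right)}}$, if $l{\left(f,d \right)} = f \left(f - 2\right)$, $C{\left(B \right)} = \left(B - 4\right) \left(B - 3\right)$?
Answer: $\frac{1}{22800} \approx 4.386 \cdot 10^{-5}$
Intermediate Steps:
$C{\left(B \right)} = \left(-4 + B\right) \left(-3 + B\right)$
$l{\left(f,d \right)} = f \left(-2 + f\right)$
$\frac{1}{l{\left(0 + 1 \cdot 5 \left(-1\right) C{\left(-2 \right)},-59 \right)}} = \frac{1}{\left(0 + 1 \cdot 5 \left(-1\right) \left(12 + \left(-2\right)^{2} - -14\right)\right) \left(-2 + \left(0 + 1 \cdot 5 \left(-1\right) \left(12 + \left(-2\right)^{2} - -14\right)\right)\right)} = \frac{1}{\left(0 + 5 \left(-1\right) \left(12 + 4 + 14\right)\right) \left(-2 + \left(0 + 5 \left(-1\right) \left(12 + 4 + 14\right)\right)\right)} = \frac{1}{\left(0 - 150\right) \left(-2 + \left(0 - 150\right)\right)} = \frac{1}{\left(-150\right) \left(-2 - 150\right)} = \frac{1}{\left(-150\right) \left(-152\right)} = \frac{1}{22800}$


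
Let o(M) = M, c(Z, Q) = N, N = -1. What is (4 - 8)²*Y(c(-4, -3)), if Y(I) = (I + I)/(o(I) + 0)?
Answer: 32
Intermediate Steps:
c(Z, Q) = -1
Y(I) = 2 (Y(I) = (I + I)/(I + 0) = (2*I)/I = 2)
(4 - 8)²*Y(c(-4, -3)) = (4 - 8)²*2 = (-4)²*2 = 16*2 = 32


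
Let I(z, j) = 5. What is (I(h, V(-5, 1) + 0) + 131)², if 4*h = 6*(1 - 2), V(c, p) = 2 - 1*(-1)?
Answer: 18496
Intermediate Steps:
V(c, p) = 3 (V(c, p) = 2 + 1 = 3)
h = -3/2 (h = (6*(1 - 2))/4 = (6*(-1))/4 = (¼)*(-6) = -3/2 ≈ -1.5000)
(I(h, V(-5, 1) + 0) + 131)² = (5 + 131)² = 136² = 18496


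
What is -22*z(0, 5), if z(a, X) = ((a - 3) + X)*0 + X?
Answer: -110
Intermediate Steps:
z(a, X) = X (z(a, X) = ((-3 + a) + X)*0 + X = (-3 + X + a)*0 + X = 0 + X = X)
-22*z(0, 5) = -22*5 = -110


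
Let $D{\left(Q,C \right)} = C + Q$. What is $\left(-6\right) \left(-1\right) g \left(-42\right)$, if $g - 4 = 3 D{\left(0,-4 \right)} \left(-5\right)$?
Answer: $-16128$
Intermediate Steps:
$g = 64$ ($g = 4 + 3 \left(-4 + 0\right) \left(-5\right) = 4 + 3 \left(-4\right) \left(-5\right) = 4 - -60 = 4 + 60 = 64$)
$\left(-6\right) \left(-1\right) g \left(-42\right) = \left(-6\right) \left(-1\right) 64 \left(-42\right) = 6 \cdot 64 \left(-42\right) = 384 \left(-42\right) = -16128$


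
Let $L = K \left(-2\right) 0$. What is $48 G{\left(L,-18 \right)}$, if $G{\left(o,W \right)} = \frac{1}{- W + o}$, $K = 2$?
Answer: $\frac{8}{3} \approx 2.6667$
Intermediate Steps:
$L = 0$ ($L = 2 \left(-2\right) 0 = \left(-4\right) 0 = 0$)
$G{\left(o,W \right)} = \frac{1}{o - W}$
$48 G{\left(L,-18 \right)} = \frac{48}{0 - -18} = \frac{48}{0 + 18} = \frac{48}{18} = 48 \cdot \frac{1}{18} = \frac{8}{3}$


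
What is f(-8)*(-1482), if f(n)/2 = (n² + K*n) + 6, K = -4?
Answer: -302328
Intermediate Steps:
f(n) = 12 - 8*n + 2*n² (f(n) = 2*((n² - 4*n) + 6) = 2*(6 + n² - 4*n) = 12 - 8*n + 2*n²)
f(-8)*(-1482) = (12 - 8*(-8) + 2*(-8)²)*(-1482) = (12 + 64 + 2*64)*(-1482) = (12 + 64 + 128)*(-1482) = 204*(-1482) = -302328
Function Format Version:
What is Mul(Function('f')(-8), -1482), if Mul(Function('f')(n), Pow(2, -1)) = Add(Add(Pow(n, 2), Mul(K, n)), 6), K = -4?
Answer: -302328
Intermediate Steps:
Function('f')(n) = Add(12, Mul(-8, n), Mul(2, Pow(n, 2))) (Function('f')(n) = Mul(2, Add(Add(Pow(n, 2), Mul(-4, n)), 6)) = Mul(2, Add(6, Pow(n, 2), Mul(-4, n))) = Add(12, Mul(-8, n), Mul(2, Pow(n, 2))))
Mul(Function('f')(-8), -1482) = Mul(Add(12, Mul(-8, -8), Mul(2, Pow(-8, 2))), -1482) = Mul(Add(12, 64, Mul(2, 64)), -1482) = Mul(Add(12, 64, 128), -1482) = Mul(204, -1482) = -302328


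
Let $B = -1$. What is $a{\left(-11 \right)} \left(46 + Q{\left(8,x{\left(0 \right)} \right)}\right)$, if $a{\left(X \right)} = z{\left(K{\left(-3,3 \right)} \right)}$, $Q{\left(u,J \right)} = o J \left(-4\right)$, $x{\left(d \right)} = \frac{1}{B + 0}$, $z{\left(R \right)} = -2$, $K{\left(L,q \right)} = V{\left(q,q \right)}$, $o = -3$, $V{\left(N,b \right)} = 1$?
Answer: $-68$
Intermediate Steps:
$K{\left(L,q \right)} = 1$
$x{\left(d \right)} = -1$ ($x{\left(d \right)} = \frac{1}{-1 + 0} = \frac{1}{-1} = -1$)
$Q{\left(u,J \right)} = 12 J$ ($Q{\left(u,J \right)} = - 3 J \left(-4\right) = 12 J$)
$a{\left(X \right)} = -2$
$a{\left(-11 \right)} \left(46 + Q{\left(8,x{\left(0 \right)} \right)}\right) = - 2 \left(46 + 12 \left(-1\right)\right) = - 2 \left(46 - 12\right) = \left(-2\right) 34 = -68$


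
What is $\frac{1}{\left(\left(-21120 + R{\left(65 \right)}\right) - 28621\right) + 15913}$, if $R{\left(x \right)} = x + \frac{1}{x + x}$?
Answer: $- \frac{130}{4389189} \approx -2.9618 \cdot 10^{-5}$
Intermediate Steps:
$R{\left(x \right)} = x + \frac{1}{2 x}$
$\frac{1}{\left(\left(-21120 + R{\left(65 \right)}\right) - 28621\right) + 15913} = \frac{1}{\left(\left(-21120 + \left(65 + \frac{1}{2 \cdot 65}\right)\right) - 28621\right) + 15913} = \frac{1}{\left(\left(-21120 + \left(65 + \frac{1}{2} \cdot \frac{1}{65}\right)\right) - 28621\right) + 15913} = \frac{1}{\left(\left(-21120 + \left(65 + \frac{1}{130}\right)\right) - 28621\right) + 15913} = \frac{1}{\left(\left(-21120 + \frac{8451}{130}\right) - 28621\right) + 15913} = \frac{1}{\left(- \frac{2737149}{130} - 28621\right) + 15913} = \frac{1}{- \frac{6457879}{130} + 15913} = \frac{1}{- \frac{4389189}{130}} = - \frac{130}{4389189}$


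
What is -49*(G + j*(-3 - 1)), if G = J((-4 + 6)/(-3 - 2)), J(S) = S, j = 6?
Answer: 5978/5 ≈ 1195.6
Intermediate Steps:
G = -⅖ (G = (-4 + 6)/(-3 - 2) = 2/(-5) = 2*(-⅕) = -⅖ ≈ -0.40000)
-49*(G + j*(-3 - 1)) = -49*(-⅖ + 6*(-3 - 1)) = -49*(-⅖ + 6*(-4)) = -49*(-⅖ - 24) = -49*(-122/5) = 5978/5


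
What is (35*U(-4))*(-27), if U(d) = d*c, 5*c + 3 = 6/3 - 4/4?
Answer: -1512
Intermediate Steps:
c = -⅖ (c = -⅗ + (6/3 - 4/4)/5 = -⅗ + (6*(⅓) - 4*¼)/5 = -⅗ + (2 - 1)/5 = -⅗ + (⅕)*1 = -⅗ + ⅕ = -⅖ ≈ -0.40000)
U(d) = -2*d/5 (U(d) = d*(-⅖) = -2*d/5)
(35*U(-4))*(-27) = (35*(-⅖*(-4)))*(-27) = (35*(8/5))*(-27) = 56*(-27) = -1512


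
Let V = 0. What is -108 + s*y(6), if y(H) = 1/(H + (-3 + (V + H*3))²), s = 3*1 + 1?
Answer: -24944/231 ≈ -107.98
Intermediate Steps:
s = 4 (s = 3 + 1 = 4)
y(H) = 1/(H + (-3 + 3*H)²) (y(H) = 1/(H + (-3 + (0 + H*3))²) = 1/(H + (-3 + (0 + 3*H))²) = 1/(H + (-3 + 3*H)²))
-108 + s*y(6) = -108 + 4/(6 + 9*(-1 + 6)²) = -108 + 4/(6 + 9*5²) = -108 + 4/(6 + 9*25) = -108 + 4/(6 + 225) = -108 + 4/231 = -24944/231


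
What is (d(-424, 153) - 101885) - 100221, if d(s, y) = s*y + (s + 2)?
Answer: -267400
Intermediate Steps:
d(s, y) = 2 + s + s*y (d(s, y) = s*y + (2 + s) = 2 + s + s*y)
(d(-424, 153) - 101885) - 100221 = ((2 - 424 - 424*153) - 101885) - 100221 = ((2 - 424 - 64872) - 101885) - 100221 = (-65294 - 101885) - 100221 = -167179 - 100221 = -267400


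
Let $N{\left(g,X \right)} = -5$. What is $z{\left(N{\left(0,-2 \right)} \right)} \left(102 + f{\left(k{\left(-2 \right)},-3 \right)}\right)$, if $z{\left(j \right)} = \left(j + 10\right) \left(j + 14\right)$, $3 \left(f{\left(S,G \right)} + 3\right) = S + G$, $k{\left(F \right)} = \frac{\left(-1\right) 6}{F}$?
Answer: $4455$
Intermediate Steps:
$k{\left(F \right)} = - \frac{6}{F}$
$f{\left(S,G \right)} = -3 + \frac{G}{3} + \frac{S}{3}$ ($f{\left(S,G \right)} = -3 + \frac{S + G}{3} = -3 + \frac{G + S}{3} = -3 + \left(\frac{G}{3} + \frac{S}{3}\right) = -3 + \frac{G}{3} + \frac{S}{3}$)
$z{\left(j \right)} = \left(10 + j\right) \left(14 + j\right)$
$z{\left(N{\left(0,-2 \right)} \right)} \left(102 + f{\left(k{\left(-2 \right)},-3 \right)}\right) = \left(140 + \left(-5\right)^{2} + 24 \left(-5\right)\right) \left(102 + \left(-3 + \frac{1}{3} \left(-3\right) + \frac{\left(-6\right) \frac{1}{-2}}{3}\right)\right) = \left(140 + 25 - 120\right) \left(102 - \left(4 - \left(-2\right) \left(- \frac{1}{2}\right)\right)\right) = 45 \left(102 - 3\right) = 45 \cdot 99 = 4455$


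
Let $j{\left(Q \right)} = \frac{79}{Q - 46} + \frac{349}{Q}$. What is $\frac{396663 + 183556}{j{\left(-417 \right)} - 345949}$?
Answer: $- \frac{112023462549}{66792913909} \approx -1.6772$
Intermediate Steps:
$j{\left(Q \right)} = \frac{79}{-46 + Q} + \frac{349}{Q}$
$\frac{396663 + 183556}{j{\left(-417 \right)} - 345949} = \frac{396663 + 183556}{\frac{2 \left(-8027 + 214 \left(-417\right)\right)}{\left(-417\right) \left(-46 - 417\right)} - 345949} = \frac{580219}{2 \left(- \frac{1}{417}\right) \frac{1}{-463} \left(-8027 - 89238\right) - 345949} = \frac{580219}{2 \left(- \frac{1}{417}\right) \left(- \frac{1}{463}\right) \left(-97265\right) - 345949} = \frac{580219}{- \frac{194530}{193071} - 345949} = \frac{580219}{- \frac{66792913909}{193071}} = 580219 \left(- \frac{193071}{66792913909}\right) = - \frac{112023462549}{66792913909}$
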